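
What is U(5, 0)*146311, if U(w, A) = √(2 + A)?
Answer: 146311*√2 ≈ 2.0692e+5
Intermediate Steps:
U(5, 0)*146311 = √(2 + 0)*146311 = √2*146311 = 146311*√2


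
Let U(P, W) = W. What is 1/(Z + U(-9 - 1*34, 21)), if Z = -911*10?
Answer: -1/9089 ≈ -0.00011002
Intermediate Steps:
Z = -9110
1/(Z + U(-9 - 1*34, 21)) = 1/(-9110 + 21) = 1/(-9089) = -1/9089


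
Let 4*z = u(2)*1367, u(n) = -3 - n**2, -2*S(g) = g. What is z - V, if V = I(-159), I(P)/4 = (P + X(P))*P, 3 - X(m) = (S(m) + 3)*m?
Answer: 32964487/4 ≈ 8.2411e+6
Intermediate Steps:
S(g) = -g/2
X(m) = 3 - m*(3 - m/2) (X(m) = 3 - (-m/2 + 3)*m = 3 - (3 - m/2)*m = 3 - m*(3 - m/2))
z = -9569/4 (z = ((-3 - 1*2**2)*1367)/4 = ((-3 - 1*4)*1367)/4 = ((-3 - 4)*1367)/4 = (-7*1367)/4 = (1/4)*(-9569) = -9569/4 ≈ -2392.3)
I(P) = 4*P*(3 + P**2/2 - 2*P) (I(P) = 4*((P + (3 + P**2/2 - 3*P))*P) = 4*((3 + P**2/2 - 2*P)*P) = 4*(P*(3 + P**2/2 - 2*P)) = 4*P*(3 + P**2/2 - 2*P))
V = -8243514 (V = 2*(-159)*(6 + (-159)**2 - 4*(-159)) = 2*(-159)*(6 + 25281 + 636) = 2*(-159)*25923 = -8243514)
z - V = -9569/4 - 1*(-8243514) = -9569/4 + 8243514 = 32964487/4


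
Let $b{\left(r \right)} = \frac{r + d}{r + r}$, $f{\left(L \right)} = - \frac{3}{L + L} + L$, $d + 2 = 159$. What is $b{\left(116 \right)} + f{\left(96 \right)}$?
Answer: $\frac{180331}{1856} \approx 97.161$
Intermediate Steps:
$d = 157$ ($d = -2 + 159 = 157$)
$f{\left(L \right)} = L - \frac{3}{2 L}$ ($f{\left(L \right)} = - \frac{3}{2 L} + L = L - \frac{3}{2 L}$)
$b{\left(r \right)} = \frac{157 + r}{2 r}$ ($b{\left(r \right)} = \frac{r + 157}{r + r} = \frac{157 + r}{2 r}$)
$b{\left(116 \right)} + f{\left(96 \right)} = \frac{157 + 116}{2 \cdot 116} + \left(96 - \frac{3}{2 \cdot 96}\right) = \frac{1}{2} \cdot \frac{1}{116} \cdot 273 + \left(96 - \frac{1}{64}\right) = \frac{273}{232} + \left(96 - \frac{1}{64}\right) = \frac{273}{232} + \frac{6143}{64} = \frac{180331}{1856}$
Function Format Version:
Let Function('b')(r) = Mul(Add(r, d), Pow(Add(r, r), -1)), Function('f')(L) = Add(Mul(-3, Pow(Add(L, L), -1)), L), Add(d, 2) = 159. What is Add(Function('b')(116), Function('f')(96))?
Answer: Rational(180331, 1856) ≈ 97.161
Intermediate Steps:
d = 157 (d = Add(-2, 159) = 157)
Function('f')(L) = Add(L, Mul(Rational(-3, 2), Pow(L, -1))) (Function('f')(L) = Add(Mul(-3, Pow(Mul(2, L), -1)), L) = Add(Mul(-3, Mul(Rational(1, 2), Pow(L, -1))), L) = Add(Mul(Rational(-3, 2), Pow(L, -1)), L) = Add(L, Mul(Rational(-3, 2), Pow(L, -1))))
Function('b')(r) = Mul(Rational(1, 2), Pow(r, -1), Add(157, r)) (Function('b')(r) = Mul(Add(r, 157), Pow(Add(r, r), -1)) = Mul(Add(157, r), Pow(Mul(2, r), -1)) = Mul(Add(157, r), Mul(Rational(1, 2), Pow(r, -1))) = Mul(Rational(1, 2), Pow(r, -1), Add(157, r)))
Add(Function('b')(116), Function('f')(96)) = Add(Mul(Rational(1, 2), Pow(116, -1), Add(157, 116)), Add(96, Mul(Rational(-3, 2), Pow(96, -1)))) = Add(Mul(Rational(1, 2), Rational(1, 116), 273), Add(96, Mul(Rational(-3, 2), Rational(1, 96)))) = Add(Rational(273, 232), Add(96, Rational(-1, 64))) = Add(Rational(273, 232), Rational(6143, 64)) = Rational(180331, 1856)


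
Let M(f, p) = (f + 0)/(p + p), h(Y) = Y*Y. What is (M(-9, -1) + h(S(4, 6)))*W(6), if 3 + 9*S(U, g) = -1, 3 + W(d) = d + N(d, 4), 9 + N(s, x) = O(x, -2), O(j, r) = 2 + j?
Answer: 0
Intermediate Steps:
N(s, x) = -7 + x (N(s, x) = -9 + (2 + x) = -7 + x)
W(d) = -6 + d (W(d) = -3 + (d + (-7 + 4)) = -3 + (d - 3) = -3 + (-3 + d) = -6 + d)
S(U, g) = -4/9 (S(U, g) = -1/3 + (1/9)*(-1) = -1/3 - 1/9 = -4/9)
h(Y) = Y**2
M(f, p) = f/(2*p) (M(f, p) = f/((2*p)) = f*(1/(2*p)) = f/(2*p))
(M(-9, -1) + h(S(4, 6)))*W(6) = ((1/2)*(-9)/(-1) + (-4/9)**2)*(-6 + 6) = ((1/2)*(-9)*(-1) + 16/81)*0 = (9/2 + 16/81)*0 = (761/162)*0 = 0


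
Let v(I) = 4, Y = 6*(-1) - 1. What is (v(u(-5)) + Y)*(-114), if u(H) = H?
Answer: 342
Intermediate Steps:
Y = -7 (Y = -6 - 1 = -7)
(v(u(-5)) + Y)*(-114) = (4 - 7)*(-114) = -3*(-114) = 342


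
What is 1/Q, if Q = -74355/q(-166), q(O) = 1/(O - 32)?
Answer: 1/14722290 ≈ 6.7924e-8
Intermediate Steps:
q(O) = 1/(-32 + O)
Q = 14722290 (Q = -74355/(1/(-32 - 166)) = -74355/(1/(-198)) = -74355/(-1/198) = -74355*(-198) = 14722290)
1/Q = 1/14722290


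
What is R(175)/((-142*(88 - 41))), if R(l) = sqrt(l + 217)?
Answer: -7*sqrt(2)/3337 ≈ -0.0029666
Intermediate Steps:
R(l) = sqrt(217 + l)
R(175)/((-142*(88 - 41))) = sqrt(217 + 175)/((-142*(88 - 41))) = sqrt(392)/((-142*47)) = (14*sqrt(2))/(-6674) = (14*sqrt(2))*(-1/6674) = -7*sqrt(2)/3337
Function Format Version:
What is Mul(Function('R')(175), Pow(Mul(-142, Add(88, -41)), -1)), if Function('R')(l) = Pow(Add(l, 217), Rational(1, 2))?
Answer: Mul(Rational(-7, 3337), Pow(2, Rational(1, 2))) ≈ -0.0029666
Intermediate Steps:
Function('R')(l) = Pow(Add(217, l), Rational(1, 2))
Mul(Function('R')(175), Pow(Mul(-142, Add(88, -41)), -1)) = Mul(Pow(Add(217, 175), Rational(1, 2)), Pow(Mul(-142, Add(88, -41)), -1)) = Mul(Pow(392, Rational(1, 2)), Pow(Mul(-142, 47), -1)) = Mul(Mul(14, Pow(2, Rational(1, 2))), Pow(-6674, -1)) = Mul(Mul(14, Pow(2, Rational(1, 2))), Rational(-1, 6674)) = Mul(Rational(-7, 3337), Pow(2, Rational(1, 2)))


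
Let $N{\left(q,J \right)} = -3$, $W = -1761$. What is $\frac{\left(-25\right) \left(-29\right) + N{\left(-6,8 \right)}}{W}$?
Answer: $- \frac{722}{1761} \approx -0.40999$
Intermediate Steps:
$\frac{\left(-25\right) \left(-29\right) + N{\left(-6,8 \right)}}{W} = \frac{\left(-25\right) \left(-29\right) - 3}{-1761} = \left(725 - 3\right) \left(- \frac{1}{1761}\right) = 722 \left(- \frac{1}{1761}\right) = - \frac{722}{1761}$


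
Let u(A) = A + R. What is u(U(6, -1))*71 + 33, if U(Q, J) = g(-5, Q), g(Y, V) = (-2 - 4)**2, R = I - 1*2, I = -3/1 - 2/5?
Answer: 11028/5 ≈ 2205.6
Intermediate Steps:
I = -17/5 (I = -3*1 - 2*1/5 = -3 - 2/5 = -17/5 ≈ -3.4000)
R = -27/5 (R = -17/5 - 1*2 = -17/5 - 2 = -27/5 ≈ -5.4000)
g(Y, V) = 36 (g(Y, V) = (-6)**2 = 36)
U(Q, J) = 36
u(A) = -27/5 + A (u(A) = A - 27/5 = -27/5 + A)
u(U(6, -1))*71 + 33 = (-27/5 + 36)*71 + 33 = (153/5)*71 + 33 = 10863/5 + 33 = 11028/5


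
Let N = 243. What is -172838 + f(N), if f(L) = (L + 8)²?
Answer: -109837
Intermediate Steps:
f(L) = (8 + L)²
-172838 + f(N) = -172838 + (8 + 243)² = -172838 + 251² = -172838 + 63001 = -109837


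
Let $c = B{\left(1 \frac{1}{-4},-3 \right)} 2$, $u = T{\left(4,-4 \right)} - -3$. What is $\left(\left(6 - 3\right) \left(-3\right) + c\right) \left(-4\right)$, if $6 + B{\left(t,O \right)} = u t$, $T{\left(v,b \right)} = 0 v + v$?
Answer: $98$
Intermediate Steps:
$T{\left(v,b \right)} = v$ ($T{\left(v,b \right)} = 0 + v = v$)
$u = 7$ ($u = 4 - -3 = 4 + 3 = 7$)
$B{\left(t,O \right)} = -6 + 7 t$
$c = - \frac{31}{2}$ ($c = \left(-6 + 7 \cdot 1 \frac{1}{-4}\right) 2 = \left(-6 + 7 \cdot 1 \left(- \frac{1}{4}\right)\right) 2 = \left(-6 + 7 \left(- \frac{1}{4}\right)\right) 2 = \left(-6 - \frac{7}{4}\right) 2 = \left(- \frac{31}{4}\right) 2 = - \frac{31}{2} \approx -15.5$)
$\left(\left(6 - 3\right) \left(-3\right) + c\right) \left(-4\right) = \left(\left(6 - 3\right) \left(-3\right) - \frac{31}{2}\right) \left(-4\right) = \left(3 \left(-3\right) - \frac{31}{2}\right) \left(-4\right) = \left(-9 - \frac{31}{2}\right) \left(-4\right) = \left(- \frac{49}{2}\right) \left(-4\right) = 98$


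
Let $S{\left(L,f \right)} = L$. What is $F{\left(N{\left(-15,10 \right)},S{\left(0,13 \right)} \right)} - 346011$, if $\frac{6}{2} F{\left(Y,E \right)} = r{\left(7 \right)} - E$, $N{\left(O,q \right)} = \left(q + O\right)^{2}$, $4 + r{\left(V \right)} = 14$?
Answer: $- \frac{1038023}{3} \approx -3.4601 \cdot 10^{5}$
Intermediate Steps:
$r{\left(V \right)} = 10$ ($r{\left(V \right)} = -4 + 14 = 10$)
$N{\left(O,q \right)} = \left(O + q\right)^{2}$
$F{\left(Y,E \right)} = \frac{10}{3} - \frac{E}{3}$ ($F{\left(Y,E \right)} = \frac{10 - E}{3} = \frac{10}{3} - \frac{E}{3}$)
$F{\left(N{\left(-15,10 \right)},S{\left(0,13 \right)} \right)} - 346011 = \left(\frac{10}{3} - 0\right) - 346011 = \left(\frac{10}{3} + 0\right) - 346011 = \frac{10}{3} - 346011 = - \frac{1038023}{3}$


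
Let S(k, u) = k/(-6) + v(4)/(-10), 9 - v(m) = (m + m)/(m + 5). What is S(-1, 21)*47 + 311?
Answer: 12632/45 ≈ 280.71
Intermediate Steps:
v(m) = 9 - 2*m/(5 + m) (v(m) = 9 - (m + m)/(m + 5) = 9 - 2*m/(5 + m))
S(k, u) = -73/90 - k/6 (S(k, u) = k/(-6) + ((45 + 7*4)/(5 + 4))/(-10) = k*(-1/6) + ((45 + 28)/9)*(-1/10) = -k/6 + ((1/9)*73)*(-1/10) = -k/6 + (73/9)*(-1/10) = -k/6 - 73/90 = -73/90 - k/6)
S(-1, 21)*47 + 311 = (-73/90 - 1/6*(-1))*47 + 311 = (-73/90 + 1/6)*47 + 311 = -29/45*47 + 311 = -1363/45 + 311 = 12632/45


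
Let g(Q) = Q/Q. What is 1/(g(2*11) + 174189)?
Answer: 1/174190 ≈ 5.7409e-6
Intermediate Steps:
g(Q) = 1
1/(g(2*11) + 174189) = 1/(1 + 174189) = 1/174190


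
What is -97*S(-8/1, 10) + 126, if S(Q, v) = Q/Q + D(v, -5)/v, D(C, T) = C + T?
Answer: -39/2 ≈ -19.500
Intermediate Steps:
S(Q, v) = 1 + (-5 + v)/v (S(Q, v) = Q/Q + (v - 5)/v = 1 + (-5 + v)/v)
-97*S(-8/1, 10) + 126 = -97*(2 - 5/10) + 126 = -97*(2 - 5*⅒) + 126 = -97*(2 - ½) + 126 = -97*3/2 + 126 = -291/2 + 126 = -39/2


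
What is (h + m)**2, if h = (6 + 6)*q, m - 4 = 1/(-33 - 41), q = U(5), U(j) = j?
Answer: 22420225/5476 ≈ 4094.3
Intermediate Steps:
q = 5
m = 295/74 (m = 4 + 1/(-33 - 41) = 4 + 1/(-74) = 4 - 1/74 = 295/74 ≈ 3.9865)
h = 60 (h = (6 + 6)*5 = 12*5 = 60)
(h + m)**2 = (60 + 295/74)**2 = (4735/74)**2 = 22420225/5476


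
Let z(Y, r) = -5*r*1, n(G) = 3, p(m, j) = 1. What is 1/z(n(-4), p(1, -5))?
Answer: -1/5 ≈ -0.20000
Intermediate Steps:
z(Y, r) = -5*r
1/z(n(-4), p(1, -5)) = 1/(-5*1) = 1/(-5) = -1/5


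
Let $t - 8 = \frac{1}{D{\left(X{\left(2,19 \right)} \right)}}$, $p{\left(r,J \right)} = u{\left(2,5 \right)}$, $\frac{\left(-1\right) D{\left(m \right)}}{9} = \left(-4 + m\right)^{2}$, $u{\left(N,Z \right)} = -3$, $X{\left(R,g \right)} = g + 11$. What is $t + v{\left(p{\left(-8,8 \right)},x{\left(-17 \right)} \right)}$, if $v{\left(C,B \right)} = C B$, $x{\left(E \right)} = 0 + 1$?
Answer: $\frac{30419}{6084} \approx 4.9998$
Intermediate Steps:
$X{\left(R,g \right)} = 11 + g$
$D{\left(m \right)} = - 9 \left(-4 + m\right)^{2}$
$p{\left(r,J \right)} = -3$
$x{\left(E \right)} = 1$
$v{\left(C,B \right)} = B C$
$t = \frac{48671}{6084}$ ($t = 8 + \frac{1}{\left(-9\right) \left(-4 + \left(11 + 19\right)\right)^{2}} = 8 + \frac{1}{\left(-9\right) \left(-4 + 30\right)^{2}} = 8 + \frac{1}{\left(-9\right) 26^{2}} = 8 + \frac{1}{\left(-9\right) 676} = 8 + \frac{1}{-6084} = 8 - \frac{1}{6084} = \frac{48671}{6084} \approx 7.9998$)
$t + v{\left(p{\left(-8,8 \right)},x{\left(-17 \right)} \right)} = \frac{48671}{6084} + 1 \left(-3\right) = \frac{48671}{6084} - 3 = \frac{30419}{6084}$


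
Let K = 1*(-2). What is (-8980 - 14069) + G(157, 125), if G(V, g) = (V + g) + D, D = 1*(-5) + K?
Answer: -22774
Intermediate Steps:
K = -2
D = -7 (D = 1*(-5) - 2 = -5 - 2 = -7)
G(V, g) = -7 + V + g (G(V, g) = (V + g) - 7 = -7 + V + g)
(-8980 - 14069) + G(157, 125) = (-8980 - 14069) + (-7 + 157 + 125) = -23049 + 275 = -22774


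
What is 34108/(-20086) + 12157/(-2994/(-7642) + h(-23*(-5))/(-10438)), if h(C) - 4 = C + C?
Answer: 2434623483684605/73974588798 ≈ 32912.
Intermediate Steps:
h(C) = 4 + 2*C (h(C) = 4 + (C + C) = 4 + 2*C)
34108/(-20086) + 12157/(-2994/(-7642) + h(-23*(-5))/(-10438)) = 34108/(-20086) + 12157/(-2994/(-7642) + (4 + 2*(-23*(-5)))/(-10438)) = 34108*(-1/20086) + 12157/(-2994*(-1/7642) + (4 + 2*115)*(-1/10438)) = -17054/10043 + 12157/(1497/3821 + (4 + 230)*(-1/10438)) = -17054/10043 + 12157/(1497/3821 + 234*(-1/10438)) = -17054/10043 + 12157/(1497/3821 - 117/5219) = -17054/10043 + 12157/(7365786/19941799) = -17054/10043 + 12157*(19941799/7365786) = -17054/10043 + 242432450443/7365786 = 2434623483684605/73974588798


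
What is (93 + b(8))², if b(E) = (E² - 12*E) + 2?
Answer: 3969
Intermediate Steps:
b(E) = 2 + E² - 12*E
(93 + b(8))² = (93 + (2 + 8² - 12*8))² = (93 + (2 + 64 - 96))² = (93 - 30)² = 63² = 3969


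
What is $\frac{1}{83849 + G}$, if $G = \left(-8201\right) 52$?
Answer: $- \frac{1}{342603} \approx -2.9188 \cdot 10^{-6}$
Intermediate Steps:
$G = -426452$
$\frac{1}{83849 + G} = \frac{1}{83849 - 426452} = \frac{1}{-342603} = - \frac{1}{342603}$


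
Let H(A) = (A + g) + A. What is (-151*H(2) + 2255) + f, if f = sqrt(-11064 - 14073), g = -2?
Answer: 1953 + 21*I*sqrt(57) ≈ 1953.0 + 158.55*I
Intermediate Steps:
H(A) = -2 + 2*A (H(A) = (A - 2) + A = (-2 + A) + A = -2 + 2*A)
f = 21*I*sqrt(57) (f = sqrt(-25137) = 21*I*sqrt(57) ≈ 158.55*I)
(-151*H(2) + 2255) + f = (-151*(-2 + 2*2) + 2255) + 21*I*sqrt(57) = (-151*(-2 + 4) + 2255) + 21*I*sqrt(57) = (-151*2 + 2255) + 21*I*sqrt(57) = (-302 + 2255) + 21*I*sqrt(57) = 1953 + 21*I*sqrt(57)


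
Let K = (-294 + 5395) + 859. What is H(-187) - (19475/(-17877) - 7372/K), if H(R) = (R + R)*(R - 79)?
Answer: 2649990412381/26636730 ≈ 99486.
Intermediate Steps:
H(R) = 2*R*(-79 + R) (H(R) = (2*R)*(-79 + R) = 2*R*(-79 + R))
K = 5960 (K = 5101 + 859 = 5960)
H(-187) - (19475/(-17877) - 7372/K) = 2*(-187)*(-79 - 187) - (19475/(-17877) - 7372/5960) = 2*(-187)*(-266) - (19475*(-1/17877) - 7372*1/5960) = 99484 - (-19475/17877 - 1843/1490) = 99484 - 1*(-61965061/26636730) = 99484 + 61965061/26636730 = 2649990412381/26636730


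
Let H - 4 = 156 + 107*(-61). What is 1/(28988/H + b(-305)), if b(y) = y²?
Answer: 6367/592261187 ≈ 1.0750e-5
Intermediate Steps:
H = -6367 (H = 4 + (156 + 107*(-61)) = 4 + (156 - 6527) = 4 - 6371 = -6367)
1/(28988/H + b(-305)) = 1/(28988/(-6367) + (-305)²) = 1/(28988*(-1/6367) + 93025) = 1/(-28988/6367 + 93025) = 1/(592261187/6367) = 6367/592261187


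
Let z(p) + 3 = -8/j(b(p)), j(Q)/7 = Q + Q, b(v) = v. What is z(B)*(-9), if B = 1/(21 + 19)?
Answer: 1629/7 ≈ 232.71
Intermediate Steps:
B = 1/40 ≈ 0.025000
j(Q) = 14*Q (j(Q) = 7*(Q + Q) = 7*(2*Q) = 14*Q)
z(p) = -3 - 4/(7*p) (z(p) = -3 - 8*1/(14*p) = -3 - 4/(7*p))
z(B)*(-9) = (-3 - 4/(7*1/40))*(-9) = (-3 - 4/7*40)*(-9) = (-3 - 160/7)*(-9) = -181/7*(-9) = 1629/7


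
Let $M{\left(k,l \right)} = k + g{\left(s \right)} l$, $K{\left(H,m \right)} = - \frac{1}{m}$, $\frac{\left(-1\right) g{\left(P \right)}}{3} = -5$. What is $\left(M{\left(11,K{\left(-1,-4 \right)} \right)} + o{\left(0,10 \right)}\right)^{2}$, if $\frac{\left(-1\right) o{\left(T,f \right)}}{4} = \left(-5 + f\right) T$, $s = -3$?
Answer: $\frac{3481}{16} \approx 217.56$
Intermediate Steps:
$g{\left(P \right)} = 15$ ($g{\left(P \right)} = \left(-3\right) \left(-5\right) = 15$)
$o{\left(T,f \right)} = - 4 T \left(-5 + f\right)$ ($o{\left(T,f \right)} = - 4 \left(-5 + f\right) T = - 4 T \left(-5 + f\right)$)
$M{\left(k,l \right)} = k + 15 l$
$\left(M{\left(11,K{\left(-1,-4 \right)} \right)} + o{\left(0,10 \right)}\right)^{2} = \left(\left(11 + 15 \left(- \frac{1}{-4}\right)\right) + 4 \cdot 0 \left(5 - 10\right)\right)^{2} = \left(\left(11 + 15 \left(\left(-1\right) \left(- \frac{1}{4}\right)\right)\right) + 4 \cdot 0 \left(5 - 10\right)\right)^{2} = \left(\left(11 + 15 \cdot \frac{1}{4}\right) + 4 \cdot 0 \left(-5\right)\right)^{2} = \left(\left(11 + \frac{15}{4}\right) + 0\right)^{2} = \left(\frac{59}{4} + 0\right)^{2} = \left(\frac{59}{4}\right)^{2} = \frac{3481}{16}$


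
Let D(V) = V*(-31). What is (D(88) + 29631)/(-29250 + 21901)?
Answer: -26903/7349 ≈ -3.6608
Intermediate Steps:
D(V) = -31*V
(D(88) + 29631)/(-29250 + 21901) = (-31*88 + 29631)/(-29250 + 21901) = (-2728 + 29631)/(-7349) = 26903*(-1/7349) = -26903/7349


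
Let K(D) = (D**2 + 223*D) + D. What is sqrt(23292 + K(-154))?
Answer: 4*sqrt(782) ≈ 111.86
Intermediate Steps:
K(D) = D**2 + 224*D
sqrt(23292 + K(-154)) = sqrt(23292 - 154*(224 - 154)) = sqrt(23292 - 154*70) = sqrt(23292 - 10780) = sqrt(12512) = 4*sqrt(782)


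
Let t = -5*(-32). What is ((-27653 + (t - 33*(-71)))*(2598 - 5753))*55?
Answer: 4364153750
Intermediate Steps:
t = 160
((-27653 + (t - 33*(-71)))*(2598 - 5753))*55 = ((-27653 + (160 - 33*(-71)))*(2598 - 5753))*55 = ((-27653 + (160 + 2343))*(-3155))*55 = ((-27653 + 2503)*(-3155))*55 = -25150*(-3155)*55 = 79348250*55 = 4364153750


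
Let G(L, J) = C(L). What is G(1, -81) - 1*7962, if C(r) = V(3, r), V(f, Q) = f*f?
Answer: -7953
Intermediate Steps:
V(f, Q) = f²
C(r) = 9 (C(r) = 3² = 9)
G(L, J) = 9
G(1, -81) - 1*7962 = 9 - 1*7962 = 9 - 7962 = -7953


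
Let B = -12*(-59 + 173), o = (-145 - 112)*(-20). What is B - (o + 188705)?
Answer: -195213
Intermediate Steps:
o = 5140 (o = -257*(-20) = 5140)
B = -1368 (B = -12*114 = -1368)
B - (o + 188705) = -1368 - (5140 + 188705) = -1368 - 1*193845 = -1368 - 193845 = -195213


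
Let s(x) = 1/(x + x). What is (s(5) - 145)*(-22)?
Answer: 15939/5 ≈ 3187.8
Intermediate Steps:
s(x) = 1/(2*x)
(s(5) - 145)*(-22) = ((1/2)/5 - 145)*(-22) = ((1/2)*(1/5) - 145)*(-22) = (1/10 - 145)*(-22) = -1449/10*(-22) = 15939/5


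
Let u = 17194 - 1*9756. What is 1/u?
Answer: 1/7438 ≈ 0.00013444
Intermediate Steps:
u = 7438 (u = 17194 - 9756 = 7438)
1/u = 1/7438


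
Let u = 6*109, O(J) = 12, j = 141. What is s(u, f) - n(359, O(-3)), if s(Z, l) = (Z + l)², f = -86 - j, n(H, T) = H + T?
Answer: 181958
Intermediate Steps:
u = 654
f = -227 (f = -86 - 1*141 = -86 - 141 = -227)
s(u, f) - n(359, O(-3)) = (654 - 227)² - (359 + 12) = 427² - 1*371 = 182329 - 371 = 181958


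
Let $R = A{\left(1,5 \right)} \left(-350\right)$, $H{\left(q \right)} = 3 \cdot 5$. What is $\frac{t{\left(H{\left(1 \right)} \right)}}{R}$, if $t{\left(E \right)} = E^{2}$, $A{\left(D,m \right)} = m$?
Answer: $- \frac{9}{70} \approx -0.12857$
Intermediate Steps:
$H{\left(q \right)} = 15$
$R = -1750$ ($R = 5 \left(-350\right) = -1750$)
$\frac{t{\left(H{\left(1 \right)} \right)}}{R} = \frac{15^{2}}{-1750} = 225 \left(- \frac{1}{1750}\right) = - \frac{9}{70}$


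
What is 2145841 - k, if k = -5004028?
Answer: 7149869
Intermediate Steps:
2145841 - k = 2145841 - 1*(-5004028) = 2145841 + 5004028 = 7149869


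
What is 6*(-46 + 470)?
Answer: 2544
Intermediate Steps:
6*(-46 + 470) = 6*424 = 2544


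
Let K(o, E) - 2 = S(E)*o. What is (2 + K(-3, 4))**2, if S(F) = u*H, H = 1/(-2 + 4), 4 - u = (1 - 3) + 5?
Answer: 25/4 ≈ 6.2500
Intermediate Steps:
u = 1 (u = 4 - ((1 - 3) + 5) = 4 - (-2 + 5) = 4 - 1*3 = 4 - 3 = 1)
H = 1/2 ≈ 0.50000
S(F) = 1/2 (S(F) = 1*(1/2) = 1/2)
K(o, E) = 2 + o/2
(2 + K(-3, 4))**2 = (2 + (2 + (1/2)*(-3)))**2 = (2 + (2 - 3/2))**2 = (2 + 1/2)**2 = (5/2)**2 = 25/4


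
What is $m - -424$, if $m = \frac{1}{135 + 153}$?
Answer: $\frac{122113}{288} \approx 424.0$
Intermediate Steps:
$m = \frac{1}{288} \approx 0.0034722$
$m - -424 = \frac{1}{288} - -424 = \frac{1}{288} + 424 = \frac{122113}{288}$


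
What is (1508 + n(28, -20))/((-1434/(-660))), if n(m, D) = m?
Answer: 168960/239 ≈ 706.95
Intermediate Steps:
(1508 + n(28, -20))/((-1434/(-660))) = (1508 + 28)/((-1434/(-660))) = 1536/(-1434*(-1/660)) = 1536/(239/110) = (110/239)*1536 = 168960/239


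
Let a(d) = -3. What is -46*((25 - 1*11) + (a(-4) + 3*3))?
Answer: -920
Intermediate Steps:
-46*((25 - 1*11) + (a(-4) + 3*3)) = -46*((25 - 1*11) + (-3 + 3*3)) = -46*((25 - 11) + (-3 + 9)) = -46*(14 + 6) = -46*20 = -920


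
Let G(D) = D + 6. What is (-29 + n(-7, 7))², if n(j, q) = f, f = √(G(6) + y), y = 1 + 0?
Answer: (29 - √13)² ≈ 644.88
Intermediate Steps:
G(D) = 6 + D
y = 1
f = √13 (f = √((6 + 6) + 1) = √(12 + 1) = √13 ≈ 3.6056)
n(j, q) = √13
(-29 + n(-7, 7))² = (-29 + √13)²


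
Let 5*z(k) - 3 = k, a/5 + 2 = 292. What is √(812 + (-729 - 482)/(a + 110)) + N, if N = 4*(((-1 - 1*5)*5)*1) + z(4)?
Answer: -593/5 + √493548510/780 ≈ -90.118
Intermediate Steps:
a = 1450 (a = -10 + 5*292 = -10 + 1460 = 1450)
z(k) = ⅗ + k/5
N = -593/5 (N = 4*(((-1 - 1*5)*5)*1) + (⅗ + (⅕)*4) = 4*(((-1 - 5)*5)*1) + (⅗ + ⅘) = 4*(-6*5*1) + 7/5 = 4*(-30*1) + 7/5 = 4*(-30) + 7/5 = -120 + 7/5 = -593/5 ≈ -118.60)
√(812 + (-729 - 482)/(a + 110)) + N = √(812 + (-729 - 482)/(1450 + 110)) - 593/5 = √(812 - 1211/1560) - 593/5 = √(1265509/1560) - 593/5 = √493548510/780 - 593/5 = -593/5 + √493548510/780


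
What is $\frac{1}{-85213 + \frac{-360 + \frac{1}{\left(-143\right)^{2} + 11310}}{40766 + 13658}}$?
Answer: $- \frac{1728451816}{147286576030047} \approx -1.1735 \cdot 10^{-5}$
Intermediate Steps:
$\frac{1}{-85213 + \frac{-360 + \frac{1}{\left(-143\right)^{2} + 11310}}{40766 + 13658}} = \frac{1}{-85213 + \frac{-360 + \frac{1}{20449 + 11310}}{54424}} = \frac{1}{-85213 + \left(-360 + \frac{1}{31759}\right) \frac{1}{54424}} = \frac{1}{-85213 - \frac{11433239}{1728451816}} = \frac{1}{- \frac{147286576030047}{1728451816}} = - \frac{1728451816}{147286576030047}$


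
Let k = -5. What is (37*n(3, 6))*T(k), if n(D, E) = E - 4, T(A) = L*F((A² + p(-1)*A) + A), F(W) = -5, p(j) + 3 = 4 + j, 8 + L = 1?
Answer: 2590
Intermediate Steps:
L = -7 (L = -8 + 1 = -7)
p(j) = 1 + j (p(j) = -3 + (4 + j) = 1 + j)
T(A) = 35 (T(A) = -7*(-5) = 35)
n(D, E) = -4 + E
(37*n(3, 6))*T(k) = (37*(-4 + 6))*35 = (37*2)*35 = 74*35 = 2590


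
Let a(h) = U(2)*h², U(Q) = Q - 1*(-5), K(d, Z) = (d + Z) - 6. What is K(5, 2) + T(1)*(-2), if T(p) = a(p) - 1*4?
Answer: -5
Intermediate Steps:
K(d, Z) = -6 + Z + d (K(d, Z) = (Z + d) - 6 = -6 + Z + d)
U(Q) = 5 + Q (U(Q) = Q + 5 = 5 + Q)
a(h) = 7*h² (a(h) = (5 + 2)*h² = 7*h²)
T(p) = -4 + 7*p² (T(p) = 7*p² - 1*4 = 7*p² - 4 = -4 + 7*p²)
K(5, 2) + T(1)*(-2) = (-6 + 2 + 5) + (-4 + 7*1²)*(-2) = 1 + (-4 + 7*1)*(-2) = 1 + (-4 + 7)*(-2) = 1 + 3*(-2) = 1 - 6 = -5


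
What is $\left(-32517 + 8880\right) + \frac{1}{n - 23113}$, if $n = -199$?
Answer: $- \frac{551025745}{23312} \approx -23637.0$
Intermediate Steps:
$\left(-32517 + 8880\right) + \frac{1}{n - 23113} = \left(-32517 + 8880\right) + \frac{1}{-199 - 23113} = -23637 + \frac{1}{-23312} = -23637 - \frac{1}{23312} = - \frac{551025745}{23312}$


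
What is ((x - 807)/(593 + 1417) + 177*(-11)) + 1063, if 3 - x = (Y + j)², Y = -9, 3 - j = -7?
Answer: -355529/402 ≈ -884.40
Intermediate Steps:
j = 10 (j = 3 - 1*(-7) = 3 + 7 = 10)
x = 2 (x = 3 - (-9 + 10)² = 3 - 1*1² = 3 - 1*1 = 3 - 1 = 2)
((x - 807)/(593 + 1417) + 177*(-11)) + 1063 = ((2 - 807)/(593 + 1417) + 177*(-11)) + 1063 = (-805/2010 - 1947) + 1063 = (-805*1/2010 - 1947) + 1063 = (-161/402 - 1947) + 1063 = -782855/402 + 1063 = -355529/402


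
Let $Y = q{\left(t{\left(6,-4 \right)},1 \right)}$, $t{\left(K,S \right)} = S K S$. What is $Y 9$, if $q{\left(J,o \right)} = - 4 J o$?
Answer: $-3456$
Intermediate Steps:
$t{\left(K,S \right)} = K S^{2}$ ($t{\left(K,S \right)} = K S S = K S^{2}$)
$q{\left(J,o \right)} = - 4 J o$
$Y = -384$ ($Y = \left(-4\right) 6 \left(-4\right)^{2} \cdot 1 = \left(-4\right) 6 \cdot 16 \cdot 1 = \left(-4\right) 96 \cdot 1 = -384$)
$Y 9 = \left(-384\right) 9 = -3456$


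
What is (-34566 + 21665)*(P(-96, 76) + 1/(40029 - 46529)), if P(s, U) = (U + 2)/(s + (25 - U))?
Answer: 311557307/45500 ≈ 6847.4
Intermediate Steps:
P(s, U) = (2 + U)/(25 + s - U)
(-34566 + 21665)*(P(-96, 76) + 1/(40029 - 46529)) = (-34566 + 21665)*((2 + 76)/(25 - 96 - 1*76) + 1/(40029 - 46529)) = -12901*(78/(25 - 96 - 76) + 1/(-6500)) = -12901*(78/(-147) - 1/6500) = -12901*(-1/147*78 - 1/6500) = -12901*(-26/49 - 1/6500) = -12901*(-169049/318500) = 311557307/45500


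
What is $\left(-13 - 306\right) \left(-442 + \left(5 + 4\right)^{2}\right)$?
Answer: $115159$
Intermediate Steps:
$\left(-13 - 306\right) \left(-442 + \left(5 + 4\right)^{2}\right) = - 319 \left(-442 + 9^{2}\right) = - 319 \left(-442 + 81\right) = \left(-319\right) \left(-361\right) = 115159$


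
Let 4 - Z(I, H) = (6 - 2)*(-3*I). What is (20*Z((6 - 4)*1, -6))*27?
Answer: 15120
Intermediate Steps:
Z(I, H) = 4 + 12*I (Z(I, H) = 4 - (6 - 2)*(-3*I) = 4 - 4*(-3*I) = 4 - (-12)*I = 4 + 12*I)
(20*Z((6 - 4)*1, -6))*27 = (20*(4 + 12*((6 - 4)*1)))*27 = (20*(4 + 12*(2*1)))*27 = (20*(4 + 12*2))*27 = (20*(4 + 24))*27 = (20*28)*27 = 560*27 = 15120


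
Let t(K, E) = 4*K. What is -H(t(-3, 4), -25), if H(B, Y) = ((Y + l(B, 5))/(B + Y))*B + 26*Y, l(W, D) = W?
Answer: 662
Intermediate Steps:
H(B, Y) = B + 26*Y (H(B, Y) = ((Y + B)/(B + Y))*B + 26*Y = ((B + Y)/(B + Y))*B + 26*Y = 1*B + 26*Y = B + 26*Y)
-H(t(-3, 4), -25) = -(4*(-3) + 26*(-25)) = -(-12 - 650) = -1*(-662) = 662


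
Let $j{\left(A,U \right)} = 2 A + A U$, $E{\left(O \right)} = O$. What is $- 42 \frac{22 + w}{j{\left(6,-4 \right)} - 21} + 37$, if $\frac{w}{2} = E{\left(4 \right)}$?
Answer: $\frac{827}{11} \approx 75.182$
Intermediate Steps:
$w = 8$ ($w = 2 \cdot 4 = 8$)
$- 42 \frac{22 + w}{j{\left(6,-4 \right)} - 21} + 37 = - 42 \frac{22 + 8}{6 \left(2 - 4\right) - 21} + 37 = - 42 \frac{30}{6 \left(-2\right) - 21} + 37 = - 42 \frac{30}{-12 - 21} + 37 = - 42 \frac{30}{-33} + 37 = - 42 \cdot 30 \left(- \frac{1}{33}\right) + 37 = \left(-42\right) \left(- \frac{10}{11}\right) + 37 = \frac{420}{11} + 37 = \frac{827}{11}$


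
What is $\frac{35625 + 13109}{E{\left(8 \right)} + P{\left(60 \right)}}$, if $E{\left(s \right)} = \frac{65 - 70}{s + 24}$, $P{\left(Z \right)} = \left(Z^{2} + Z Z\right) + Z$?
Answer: $\frac{1559488}{232315} \approx 6.7128$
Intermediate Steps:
$P{\left(Z \right)} = Z + 2 Z^{2}$ ($P{\left(Z \right)} = \left(Z^{2} + Z^{2}\right) + Z = 2 Z^{2} + Z = Z + 2 Z^{2}$)
$E{\left(s \right)} = - \frac{5}{24 + s}$
$\frac{35625 + 13109}{E{\left(8 \right)} + P{\left(60 \right)}} = \frac{35625 + 13109}{- \frac{5}{24 + 8} + 60 \left(1 + 2 \cdot 60\right)} = \frac{48734}{- \frac{5}{32} + 60 \left(1 + 120\right)} = \frac{48734}{\left(-5\right) \frac{1}{32} + 60 \cdot 121} = \frac{48734}{- \frac{5}{32} + 7260} = \frac{48734}{\frac{232315}{32}} = 48734 \cdot \frac{32}{232315} = \frac{1559488}{232315}$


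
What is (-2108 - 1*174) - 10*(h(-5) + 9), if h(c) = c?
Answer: -2322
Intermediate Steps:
(-2108 - 1*174) - 10*(h(-5) + 9) = (-2108 - 1*174) - 10*(-5 + 9) = (-2108 - 174) - 10*4 = -2282 - 1*40 = -2282 - 40 = -2322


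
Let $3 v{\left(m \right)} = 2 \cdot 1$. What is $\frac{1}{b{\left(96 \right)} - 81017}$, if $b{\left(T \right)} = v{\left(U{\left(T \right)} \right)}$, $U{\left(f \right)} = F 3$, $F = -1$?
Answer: $- \frac{3}{243049} \approx -1.2343 \cdot 10^{-5}$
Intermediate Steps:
$U{\left(f \right)} = -3$ ($U{\left(f \right)} = \left(-1\right) 3 = -3$)
$v{\left(m \right)} = \frac{2}{3}$ ($v{\left(m \right)} = \frac{2 \cdot 1}{3} = \frac{1}{3} \cdot 2 = \frac{2}{3}$)
$b{\left(T \right)} = \frac{2}{3}$
$\frac{1}{b{\left(96 \right)} - 81017} = \frac{1}{\frac{2}{3} - 81017} = \frac{1}{- \frac{243049}{3}} = - \frac{3}{243049}$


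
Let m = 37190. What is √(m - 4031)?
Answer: √33159 ≈ 182.10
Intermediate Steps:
√(m - 4031) = √(37190 - 4031) = √33159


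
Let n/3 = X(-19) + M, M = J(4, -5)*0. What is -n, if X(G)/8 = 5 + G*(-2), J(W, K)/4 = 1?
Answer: -1032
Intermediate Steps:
J(W, K) = 4 (J(W, K) = 4*1 = 4)
X(G) = 40 - 16*G (X(G) = 8*(5 + G*(-2)) = 8*(5 - 2*G) = 40 - 16*G)
M = 0 (M = 4*0 = 0)
n = 1032 (n = 3*((40 - 16*(-19)) + 0) = 3*((40 + 304) + 0) = 3*(344 + 0) = 3*344 = 1032)
-n = -1*1032 = -1032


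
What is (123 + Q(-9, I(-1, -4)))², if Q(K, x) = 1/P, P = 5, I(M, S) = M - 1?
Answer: 379456/25 ≈ 15178.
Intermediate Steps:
I(M, S) = -1 + M
Q(K, x) = ⅕ (Q(K, x) = 1/5 = ⅕)
(123 + Q(-9, I(-1, -4)))² = (123 + ⅕)² = (616/5)² = 379456/25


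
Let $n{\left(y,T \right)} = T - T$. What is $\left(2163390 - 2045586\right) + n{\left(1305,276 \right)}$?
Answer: $117804$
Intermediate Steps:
$n{\left(y,T \right)} = 0$
$\left(2163390 - 2045586\right) + n{\left(1305,276 \right)} = \left(2163390 - 2045586\right) + 0 = 117804 + 0 = 117804$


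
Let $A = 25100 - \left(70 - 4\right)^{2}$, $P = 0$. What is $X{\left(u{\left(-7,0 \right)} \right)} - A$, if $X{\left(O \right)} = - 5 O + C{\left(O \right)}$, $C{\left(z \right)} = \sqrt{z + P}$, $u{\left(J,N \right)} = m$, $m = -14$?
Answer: $-20674 + i \sqrt{14} \approx -20674.0 + 3.7417 i$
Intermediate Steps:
$u{\left(J,N \right)} = -14$
$A = 20744$ ($A = 25100 - 66^{2} = 25100 - 4356 = 20744$)
$C{\left(z \right)} = \sqrt{z}$ ($C{\left(z \right)} = \sqrt{z + 0} = \sqrt{z}$)
$X{\left(O \right)} = \sqrt{O} - 5 O$ ($X{\left(O \right)} = - 5 O + \sqrt{O} = \sqrt{O} - 5 O$)
$X{\left(u{\left(-7,0 \right)} \right)} - A = \left(\sqrt{-14} - -70\right) - 20744 = \left(i \sqrt{14} + 70\right) - 20744 = \left(70 + i \sqrt{14}\right) - 20744 = -20674 + i \sqrt{14}$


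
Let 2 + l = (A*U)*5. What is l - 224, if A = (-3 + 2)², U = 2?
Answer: -216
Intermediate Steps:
A = 1 (A = (-1)² = 1)
l = 8 (l = -2 + (1*2)*5 = -2 + 2*5 = -2 + 10 = 8)
l - 224 = 8 - 224 = -216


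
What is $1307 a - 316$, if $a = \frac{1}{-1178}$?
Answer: $- \frac{373555}{1178} \approx -317.11$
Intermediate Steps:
$a = - \frac{1}{1178} \approx -0.0008489$
$1307 a - 316 = 1307 \left(- \frac{1}{1178}\right) - 316 = - \frac{1307}{1178} - 316 = - \frac{373555}{1178}$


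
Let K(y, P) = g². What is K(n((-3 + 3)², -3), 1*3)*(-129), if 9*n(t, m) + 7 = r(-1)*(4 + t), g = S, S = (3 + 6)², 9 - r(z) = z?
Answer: -846369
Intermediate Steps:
r(z) = 9 - z
S = 81 (S = 9² = 81)
g = 81
n(t, m) = 11/3 + 10*t/9 (n(t, m) = -7/9 + ((9 - 1*(-1))*(4 + t))/9 = -7/9 + ((9 + 1)*(4 + t))/9 = -7/9 + (10*(4 + t))/9 = -7/9 + (40 + 10*t)/9 = -7/9 + (40/9 + 10*t/9) = 11/3 + 10*t/9)
K(y, P) = 6561 (K(y, P) = 81² = 6561)
K(n((-3 + 3)², -3), 1*3)*(-129) = 6561*(-129) = -846369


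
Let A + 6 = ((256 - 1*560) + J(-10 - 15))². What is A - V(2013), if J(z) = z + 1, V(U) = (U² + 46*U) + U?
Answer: -4039202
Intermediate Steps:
V(U) = U² + 47*U
J(z) = 1 + z
A = 107578 (A = -6 + ((256 - 1*560) + (1 + (-10 - 15)))² = -6 + ((256 - 560) + (1 - 25))² = -6 + (-304 - 24)² = -6 + (-328)² = -6 + 107584 = 107578)
A - V(2013) = 107578 - 2013*(47 + 2013) = 107578 - 2013*2060 = 107578 - 1*4146780 = 107578 - 4146780 = -4039202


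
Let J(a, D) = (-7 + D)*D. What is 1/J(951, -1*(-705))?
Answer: 1/492090 ≈ 2.0321e-6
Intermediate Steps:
J(a, D) = D*(-7 + D)
1/J(951, -1*(-705)) = 1/((-1*(-705))*(-7 - 1*(-705))) = 1/(705*(-7 + 705)) = 1/(705*698) = 1/492090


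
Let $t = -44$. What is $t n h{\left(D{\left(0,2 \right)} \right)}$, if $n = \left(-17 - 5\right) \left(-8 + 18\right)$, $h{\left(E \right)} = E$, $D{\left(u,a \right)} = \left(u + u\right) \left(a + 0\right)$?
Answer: $0$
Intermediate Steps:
$D{\left(u,a \right)} = 2 a u$ ($D{\left(u,a \right)} = 2 u a = 2 a u$)
$n = -220$ ($n = \left(-22\right) 10 = -220$)
$t n h{\left(D{\left(0,2 \right)} \right)} = \left(-44\right) \left(-220\right) 2 \cdot 2 \cdot 0 = 9680 \cdot 0 = 0$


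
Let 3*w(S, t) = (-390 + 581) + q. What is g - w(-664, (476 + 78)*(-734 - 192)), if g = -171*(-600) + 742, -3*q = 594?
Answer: 310033/3 ≈ 1.0334e+5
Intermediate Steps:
q = -198 (q = -1/3*594 = -198)
w(S, t) = -7/3 (w(S, t) = ((-390 + 581) - 198)/3 = (191 - 198)/3 = (1/3)*(-7) = -7/3)
g = 103342 (g = 102600 + 742 = 103342)
g - w(-664, (476 + 78)*(-734 - 192)) = 103342 - 1*(-7/3) = 103342 + 7/3 = 310033/3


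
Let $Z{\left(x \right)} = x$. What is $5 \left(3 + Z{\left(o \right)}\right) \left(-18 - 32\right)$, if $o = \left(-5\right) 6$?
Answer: $6750$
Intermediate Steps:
$o = -30$
$5 \left(3 + Z{\left(o \right)}\right) \left(-18 - 32\right) = 5 \left(3 - 30\right) \left(-18 - 32\right) = 5 \left(-27\right) \left(-50\right) = \left(-135\right) \left(-50\right) = 6750$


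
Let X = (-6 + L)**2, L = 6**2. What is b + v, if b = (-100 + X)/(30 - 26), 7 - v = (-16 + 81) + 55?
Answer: 87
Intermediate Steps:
L = 36
X = 900 (X = (-6 + 36)**2 = 30**2 = 900)
v = -113 (v = 7 - ((-16 + 81) + 55) = 7 - (65 + 55) = 7 - 1*120 = 7 - 120 = -113)
b = 200 (b = (-100 + 900)/(30 - 26) = 800/4 = 800*(1/4) = 200)
b + v = 200 - 113 = 87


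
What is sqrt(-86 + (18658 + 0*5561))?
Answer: 2*sqrt(4643) ≈ 136.28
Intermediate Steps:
sqrt(-86 + (18658 + 0*5561)) = sqrt(-86 + (18658 + 0)) = sqrt(-86 + 18658) = sqrt(18572) = 2*sqrt(4643)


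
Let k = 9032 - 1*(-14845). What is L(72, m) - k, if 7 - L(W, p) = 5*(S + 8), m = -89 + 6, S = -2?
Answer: -23900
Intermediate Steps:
k = 23877 (k = 9032 + 14845 = 23877)
m = -83
L(W, p) = -23 (L(W, p) = 7 - 5*(-2 + 8) = 7 - 5*6 = 7 - 1*30 = 7 - 30 = -23)
L(72, m) - k = -23 - 1*23877 = -23 - 23877 = -23900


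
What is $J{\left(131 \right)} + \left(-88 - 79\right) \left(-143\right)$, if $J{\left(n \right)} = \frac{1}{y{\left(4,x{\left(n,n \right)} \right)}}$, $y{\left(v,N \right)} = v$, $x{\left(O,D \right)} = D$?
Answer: $\frac{95525}{4} \approx 23881.0$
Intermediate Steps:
$J{\left(n \right)} = \frac{1}{4}$
$J{\left(131 \right)} + \left(-88 - 79\right) \left(-143\right) = \frac{1}{4} + \left(-88 - 79\right) \left(-143\right) = \frac{1}{4} - -23881 = \frac{1}{4} + 23881 = \frac{95525}{4}$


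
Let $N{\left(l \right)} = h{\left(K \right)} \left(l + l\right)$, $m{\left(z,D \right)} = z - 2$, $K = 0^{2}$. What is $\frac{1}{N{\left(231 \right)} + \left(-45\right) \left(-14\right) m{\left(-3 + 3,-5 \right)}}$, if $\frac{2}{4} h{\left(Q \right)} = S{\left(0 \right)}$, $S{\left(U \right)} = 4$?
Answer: $\frac{1}{2436} \approx 0.00041051$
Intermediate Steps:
$K = 0$
$m{\left(z,D \right)} = -2 + z$ ($m{\left(z,D \right)} = z - 2 = -2 + z$)
$h{\left(Q \right)} = 8$ ($h{\left(Q \right)} = 2 \cdot 4 = 8$)
$N{\left(l \right)} = 16 l$ ($N{\left(l \right)} = 8 \left(l + l\right) = 8 \cdot 2 l = 16 l$)
$\frac{1}{N{\left(231 \right)} + \left(-45\right) \left(-14\right) m{\left(-3 + 3,-5 \right)}} = \frac{1}{16 \cdot 231 + \left(-45\right) \left(-14\right) \left(-2 + \left(-3 + 3\right)\right)} = \frac{1}{3696 + 630 \left(-2 + 0\right)} = \frac{1}{3696 + 630 \left(-2\right)} = \frac{1}{3696 - 1260} = \frac{1}{2436}$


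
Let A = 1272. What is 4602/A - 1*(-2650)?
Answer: 562567/212 ≈ 2653.6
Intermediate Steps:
4602/A - 1*(-2650) = 4602/1272 - 1*(-2650) = 4602*(1/1272) + 2650 = 767/212 + 2650 = 562567/212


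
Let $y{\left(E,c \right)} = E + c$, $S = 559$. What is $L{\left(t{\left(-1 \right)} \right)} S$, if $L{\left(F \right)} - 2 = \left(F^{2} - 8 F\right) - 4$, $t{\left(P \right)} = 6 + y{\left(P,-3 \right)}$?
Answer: $-7826$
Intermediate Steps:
$t{\left(P \right)} = 3 + P$ ($t{\left(P \right)} = 6 + \left(P - 3\right) = 6 + \left(-3 + P\right) = 3 + P$)
$L{\left(F \right)} = -2 + F^{2} - 8 F$ ($L{\left(F \right)} = 2 - \left(4 - F^{2} + 8 F\right) = -2 + F^{2} - 8 F$)
$L{\left(t{\left(-1 \right)} \right)} S = \left(-2 + \left(3 - 1\right)^{2} - 8 \left(3 - 1\right)\right) 559 = \left(-2 + 2^{2} - 16\right) 559 = \left(-2 + 4 - 16\right) 559 = \left(-14\right) 559 = -7826$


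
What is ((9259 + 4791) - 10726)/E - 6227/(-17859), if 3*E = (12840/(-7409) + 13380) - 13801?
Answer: -1299965280149/55934905911 ≈ -23.241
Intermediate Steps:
E = -3132029/22227 (E = ((12840/(-7409) + 13380) - 13801)/3 = ((12840*(-1/7409) + 13380) - 13801)/3 = ((-12840/7409 + 13380) - 13801)/3 = (99119580/7409 - 13801)/3 = (⅓)*(-3132029/7409) = -3132029/22227 ≈ -140.91)
((9259 + 4791) - 10726)/E - 6227/(-17859) = ((9259 + 4791) - 10726)/(-3132029/22227) - 6227/(-17859) = (14050 - 10726)*(-22227/3132029) - 6227*(-1/17859) = 3324*(-22227/3132029) + 6227/17859 = -73882548/3132029 + 6227/17859 = -1299965280149/55934905911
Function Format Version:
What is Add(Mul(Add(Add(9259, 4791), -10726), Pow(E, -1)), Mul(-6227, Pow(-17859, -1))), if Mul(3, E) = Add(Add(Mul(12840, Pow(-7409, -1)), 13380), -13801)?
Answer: Rational(-1299965280149, 55934905911) ≈ -23.241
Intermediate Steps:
E = Rational(-3132029, 22227) (E = Mul(Rational(1, 3), Add(Add(Mul(12840, Pow(-7409, -1)), 13380), -13801)) = Mul(Rational(1, 3), Add(Add(Mul(12840, Rational(-1, 7409)), 13380), -13801)) = Mul(Rational(1, 3), Add(Add(Rational(-12840, 7409), 13380), -13801)) = Mul(Rational(1, 3), Add(Rational(99119580, 7409), -13801)) = Mul(Rational(1, 3), Rational(-3132029, 7409)) = Rational(-3132029, 22227) ≈ -140.91)
Add(Mul(Add(Add(9259, 4791), -10726), Pow(E, -1)), Mul(-6227, Pow(-17859, -1))) = Add(Mul(Add(Add(9259, 4791), -10726), Pow(Rational(-3132029, 22227), -1)), Mul(-6227, Pow(-17859, -1))) = Add(Mul(Add(14050, -10726), Rational(-22227, 3132029)), Mul(-6227, Rational(-1, 17859))) = Add(Mul(3324, Rational(-22227, 3132029)), Rational(6227, 17859)) = Add(Rational(-73882548, 3132029), Rational(6227, 17859)) = Rational(-1299965280149, 55934905911)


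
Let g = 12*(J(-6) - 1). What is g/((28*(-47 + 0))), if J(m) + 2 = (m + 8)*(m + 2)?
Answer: 33/329 ≈ 0.10030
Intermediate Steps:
J(m) = -2 + (2 + m)*(8 + m) (J(m) = -2 + (m + 8)*(m + 2) = -2 + (8 + m)*(2 + m) = -2 + (2 + m)*(8 + m))
g = -132 (g = 12*((14 + (-6)² + 10*(-6)) - 1) = 12*((14 + 36 - 60) - 1) = 12*(-10 - 1) = 12*(-11) = -132)
g/((28*(-47 + 0))) = -132*1/(28*(-47 + 0)) = -132/(28*(-47)) = -132/(-1316) = -132*(-1/1316) = 33/329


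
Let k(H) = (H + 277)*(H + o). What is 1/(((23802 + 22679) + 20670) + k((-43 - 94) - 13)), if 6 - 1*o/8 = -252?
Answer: 1/310229 ≈ 3.2234e-6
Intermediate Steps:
o = 2064 (o = 48 - 8*(-252) = 48 + 2016 = 2064)
k(H) = (277 + H)*(2064 + H) (k(H) = (H + 277)*(H + 2064) = (277 + H)*(2064 + H))
1/(((23802 + 22679) + 20670) + k((-43 - 94) - 13)) = 1/(((23802 + 22679) + 20670) + (571728 + ((-43 - 94) - 13)² + 2341*((-43 - 94) - 13))) = 1/((46481 + 20670) + (571728 + (-137 - 13)² + 2341*(-137 - 13))) = 1/(67151 + (571728 + (-150)² + 2341*(-150))) = 1/(67151 + (571728 + 22500 - 351150)) = 1/(67151 + 243078) = 1/310229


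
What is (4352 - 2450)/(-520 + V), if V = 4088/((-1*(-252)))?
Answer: -8559/2267 ≈ -3.7755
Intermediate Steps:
V = 146/9 (V = 4088/252 = 4088*(1/252) = 146/9 ≈ 16.222)
(4352 - 2450)/(-520 + V) = (4352 - 2450)/(-520 + 146/9) = 1902/(-4534/9) = 1902*(-9/4534) = -8559/2267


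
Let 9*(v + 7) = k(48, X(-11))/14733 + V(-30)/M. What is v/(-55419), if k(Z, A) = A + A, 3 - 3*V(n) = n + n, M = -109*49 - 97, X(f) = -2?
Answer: 5047768547/39960561911634 ≈ 0.00012632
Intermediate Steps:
M = -5438 (M = -5341 - 97 = -5438)
V(n) = 1 - 2*n/3 (V(n) = 1 - (n + n)/3 = 1 - 2*n/3)
k(Z, A) = 2*A
v = -5047768547/721062486 (v = -7 + ((2*(-2))/14733 + (1 - ⅔*(-30))/(-5438))/9 = -7 + (-4*1/14733 + (1 + 20)*(-1/5438))/9 = -7 + (-4/14733 + 21*(-1/5438))/9 = -7 + (-4/14733 - 21/5438)/9 = -7 + (⅑)*(-331145/80118054) = -7 - 331145/721062486 = -5047768547/721062486 ≈ -7.0005)
v/(-55419) = -5047768547/721062486/(-55419) = -5047768547/721062486*(-1/55419) = 5047768547/39960561911634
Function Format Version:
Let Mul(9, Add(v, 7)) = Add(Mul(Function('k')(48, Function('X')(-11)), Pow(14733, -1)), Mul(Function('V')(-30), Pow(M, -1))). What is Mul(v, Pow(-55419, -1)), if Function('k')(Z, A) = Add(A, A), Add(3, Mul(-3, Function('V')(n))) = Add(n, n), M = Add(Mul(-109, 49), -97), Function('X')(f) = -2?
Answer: Rational(5047768547, 39960561911634) ≈ 0.00012632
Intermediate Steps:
M = -5438 (M = Add(-5341, -97) = -5438)
Function('V')(n) = Add(1, Mul(Rational(-2, 3), n)) (Function('V')(n) = Add(1, Mul(Rational(-1, 3), Add(n, n))) = Add(1, Mul(Rational(-1, 3), Mul(2, n))) = Add(1, Mul(Rational(-2, 3), n)))
Function('k')(Z, A) = Mul(2, A)
v = Rational(-5047768547, 721062486) (v = Add(-7, Mul(Rational(1, 9), Add(Mul(Mul(2, -2), Pow(14733, -1)), Mul(Add(1, Mul(Rational(-2, 3), -30)), Pow(-5438, -1))))) = Add(-7, Mul(Rational(1, 9), Add(Mul(-4, Rational(1, 14733)), Mul(Add(1, 20), Rational(-1, 5438))))) = Add(-7, Mul(Rational(1, 9), Add(Rational(-4, 14733), Mul(21, Rational(-1, 5438))))) = Add(-7, Mul(Rational(1, 9), Add(Rational(-4, 14733), Rational(-21, 5438)))) = Add(-7, Mul(Rational(1, 9), Rational(-331145, 80118054))) = Add(-7, Rational(-331145, 721062486)) = Rational(-5047768547, 721062486) ≈ -7.0005)
Mul(v, Pow(-55419, -1)) = Mul(Rational(-5047768547, 721062486), Pow(-55419, -1)) = Mul(Rational(-5047768547, 721062486), Rational(-1, 55419)) = Rational(5047768547, 39960561911634)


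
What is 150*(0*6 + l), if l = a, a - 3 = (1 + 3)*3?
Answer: 2250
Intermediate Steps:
a = 15 (a = 3 + (1 + 3)*3 = 3 + 4*3 = 3 + 12 = 15)
l = 15
150*(0*6 + l) = 150*(0*6 + 15) = 150*(0 + 15) = 150*15 = 2250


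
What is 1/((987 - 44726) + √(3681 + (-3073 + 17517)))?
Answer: -43739/1913081996 - 25*√29/1913081996 ≈ -2.2933e-5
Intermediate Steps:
1/((987 - 44726) + √(3681 + (-3073 + 17517))) = 1/(-43739 + √(3681 + 14444)) = 1/(-43739 + √18125) = 1/(-43739 + 25*√29)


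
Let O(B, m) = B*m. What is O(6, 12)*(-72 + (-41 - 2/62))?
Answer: -252288/31 ≈ -8138.3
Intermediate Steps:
O(6, 12)*(-72 + (-41 - 2/62)) = (6*12)*(-72 + (-41 - 2/62)) = 72*(-72 + (-41 - 2/62)) = 72*(-72 + (-41 - 1*1/31)) = 72*(-72 + (-41 - 1/31)) = 72*(-72 - 1272/31) = 72*(-3504/31) = -252288/31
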